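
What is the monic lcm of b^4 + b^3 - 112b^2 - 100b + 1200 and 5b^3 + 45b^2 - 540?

b^6 + 13b^5 - 64b^4 - 1408b^3 - 4032b^2 + 10800b + 43200

Apply the Euclidean algorithm:
  b^4 + b^3 - 112b^2 - 100b + 1200 = ((1/5)b - 8/5)(5b^3 + 45b^2 - 540) + (-40b^2 + 8b + 336)
  5b^3 + 45b^2 - 540 = (-(1/8)b - 23/20)(-40b^2 + 8b + 336) + ((256/5)b - 768/5)
  -40b^2 + 8b + 336 = (-(25/32)b - 35/16)((256/5)b - 768/5) + (0)
Last nonzero remainder: (256/5)b - 768/5. Dividing through by 256/5 gives the monic gcd b - 3.
Then lcm(f, g) = f·g / gcd(f, g); expanding and making the result monic gives the answer.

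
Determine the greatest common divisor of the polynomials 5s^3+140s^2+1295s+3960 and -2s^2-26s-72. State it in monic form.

s+9

Repeated division with remainder:
  5s^3+140s^2+1295s+3960 = (-(5/2)s-75/2)(-2s^2-26s-72) + (140s+1260)
  -2s^2-26s-72 = (-(1/70)s-2/35)(140s+1260) + (0)
Last nonzero remainder: 140s+1260. Dividing through by 140 gives the monic gcd s+9.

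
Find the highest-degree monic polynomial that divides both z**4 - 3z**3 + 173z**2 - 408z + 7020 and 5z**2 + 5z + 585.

z**2 + z + 117

Apply the Euclidean algorithm:
  z**4 - 3z**3 + 173z**2 - 408z + 7020 = ((1/5)z**2 - (4/5)z + 12)(5z**2 + 5z + 585) + (0)
Last nonzero remainder: 5z**2 + 5z + 585. Dividing through by 5 gives the monic gcd z**2 + z + 117.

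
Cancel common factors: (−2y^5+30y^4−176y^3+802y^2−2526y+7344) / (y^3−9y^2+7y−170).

(−2y^3+32y^2−174y+432)/(y−10)

By polynomial division,
  −2y^5+30y^4−176y^3+802y^2−2526y+7344 = (−2y^2+12y−54)(y^3−9y^2+7y−170) + (−108y^2−108y−1836)
  y^3−9y^2+7y−170 = (−(1/108)y+5/54)(−108y^2−108y−1836) + (0)
Last nonzero remainder: −108y^2−108y−1836. Dividing through by −108 gives the monic gcd y^2+y+17.
Cancel y^2+y+17 from numerator and denominator to get the reduced form.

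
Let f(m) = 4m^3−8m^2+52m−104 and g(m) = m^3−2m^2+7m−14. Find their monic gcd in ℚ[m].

Repeated division with remainder:
  4m^3−8m^2+52m−104 = (4)(m^3−2m^2+7m−14) + (24m−48)
  m^3−2m^2+7m−14 = ((1/24)m^2+7/24)(24m−48) + (0)
Last nonzero remainder: 24m−48. Dividing through by 24 gives the monic gcd m−2.

m−2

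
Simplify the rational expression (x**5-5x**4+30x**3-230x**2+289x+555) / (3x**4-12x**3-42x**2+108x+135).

By polynomial division,
  x**5-5x**4+30x**3-230x**2+289x+555 = ((1/3)x-1/3)(3x**4-12x**3-42x**2+108x+135) + (40x**3-280x**2+280x+600)
  3x**4-12x**3-42x**2+108x+135 = ((3/40)x+9/40)(40x**3-280x**2+280x+600) + (0)
Last nonzero remainder: 40x**3-280x**2+280x+600. Dividing through by 40 gives the monic gcd x**3-7x**2+7x+15.
Cancel x**3-7x**2+7x+15 from numerator and denominator to get the reduced form.

(x**2+2x+37)/(3x+9)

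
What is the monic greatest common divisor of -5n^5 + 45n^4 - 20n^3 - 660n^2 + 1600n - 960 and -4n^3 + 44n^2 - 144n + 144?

Apply the Euclidean algorithm:
  -5n^5 + 45n^4 - 20n^3 - 660n^2 + 1600n - 960 = ((5/4)n^2 + (5/2)n - 25/2)(-4n^3 + 44n^2 - 144n + 144) + (70n^2 - 560n + 840)
  -4n^3 + 44n^2 - 144n + 144 = (-(2/35)n + 6/35)(70n^2 - 560n + 840) + (0)
Last nonzero remainder: 70n^2 - 560n + 840. Dividing through by 70 gives the monic gcd n^2 - 8n + 12.

n^2 - 8n + 12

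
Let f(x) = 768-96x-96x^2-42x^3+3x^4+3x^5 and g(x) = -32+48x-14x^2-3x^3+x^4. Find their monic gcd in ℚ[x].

Repeated division with remainder:
  3x^5+3x^4-42x^3-96x^2-96x+768 = (3x+12)(x^4-3x^3-14x^2+48x-32) + (36x^3-72x^2-576x+1152)
  x^4-3x^3-14x^2+48x-32 = ((1/36)x-1/36)(36x^3-72x^2-576x+1152) + (0)
Last nonzero remainder: 36x^3-72x^2-576x+1152. Dividing through by 36 gives the monic gcd x^3-2x^2-16x+32.

32-16x-2x^2+x^3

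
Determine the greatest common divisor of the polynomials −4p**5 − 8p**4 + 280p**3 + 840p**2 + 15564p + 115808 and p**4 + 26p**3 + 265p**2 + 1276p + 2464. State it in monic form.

Euclidean algorithm in ℚ[p]:
  −4p**5 − 8p**4 + 280p**3 + 840p**2 + 15564p + 115808 = (−4p + 96)(p**4 + 26p**3 + 265p**2 + 1276p + 2464) + (−1156p**3 − 19496p**2 − 97076p − 120736)
  p**4 + 26p**3 + 265p**2 + 1276p + 2464 = (−(1/1156)p − 660/83521)(−1156p**3 − 19496p**2 − 97076p − 120736) + ((2251964/83521)p**2 + (33779460/83521)p + 126109984/83521)
  −1156p**3 − 19496p**2 − 97076p − 120736 = (−(24137569/562991)p − 4092529/51181)((2251964/83521)p**2 + (33779460/83521)p + 126109984/83521) + (0)
Last nonzero remainder: (2251964/83521)p**2 + (33779460/83521)p + 126109984/83521. Dividing through by 2251964/83521 gives the monic gcd p**2 + 15p + 56.

p**2 + 15p + 56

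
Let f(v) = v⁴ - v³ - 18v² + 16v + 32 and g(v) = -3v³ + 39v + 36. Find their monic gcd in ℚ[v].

Euclidean algorithm in ℚ[v]:
  v⁴ - v³ - 18v² + 16v + 32 = (-(1/3)v + 1/3)(-3v³ + 39v + 36) + (-5v² + 15v + 20)
  -3v³ + 39v + 36 = ((3/5)v + 9/5)(-5v² + 15v + 20) + (0)
Last nonzero remainder: -5v² + 15v + 20. Dividing through by -5 gives the monic gcd v² - 3v - 4.

v² - 3v - 4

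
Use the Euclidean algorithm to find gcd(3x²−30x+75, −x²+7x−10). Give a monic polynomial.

x−5

Euclidean algorithm in ℚ[x]:
  3x²−30x+75 = (−3)(−x²+7x−10) + (−9x+45)
  −x²+7x−10 = ((1/9)x−2/9)(−9x+45) + (0)
Last nonzero remainder: −9x+45. Dividing through by −9 gives the monic gcd x−5.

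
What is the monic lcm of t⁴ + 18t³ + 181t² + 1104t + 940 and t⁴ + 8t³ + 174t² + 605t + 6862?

t⁶ + 19t⁵ + 272t⁴ + 2599t³ + 15257t² + 81532t + 68620

By polynomial division,
  t⁴ + 18t³ + 181t² + 1104t + 940 = (t⁴ + 8t³ + 174t² + 605t + 6862) + (10t³ + 7t² + 499t - 5922)
  t⁴ + 8t³ + 174t² + 605t + 6862 = ((1/10)t + 73/100)(10t³ + 7t² + 499t - 5922) + ((11899/100)t² + (83293/100)t + 559253/50)
  10t³ + 7t² + 499t - 5922 = ((1000/11899)t - 6300/11899)((11899/100)t² + (83293/100)t + 559253/50) + (0)
Last nonzero remainder: (11899/100)t² + (83293/100)t + 559253/50. Dividing through by 11899/100 gives the monic gcd t² + 7t + 94.
Then lcm(f, g) = f·g / gcd(f, g); expanding and making the result monic gives the answer.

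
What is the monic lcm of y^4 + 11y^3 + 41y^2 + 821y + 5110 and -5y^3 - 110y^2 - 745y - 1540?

y^6 + 26y^5 + 250y^4 + 1920y^3 + 19229y^2 + 112774y + 224840

Apply the Euclidean algorithm:
  y^4 + 11y^3 + 41y^2 + 821y + 5110 = (-(1/5)y + 11/5)(-5y^3 - 110y^2 - 745y - 1540) + (134y^2 + 2152y + 8498)
  -5y^3 - 110y^2 - 745y - 1540 = (-(5/134)y - 995/4489)(134y^2 + 2152y + 8498) + ((220350/4489)y + 1542450/4489)
  134y^2 + 2152y + 8498 = ((300763/110175)y + 2724823/110175)((220350/4489)y + 1542450/4489) + (0)
Last nonzero remainder: (220350/4489)y + 1542450/4489. Dividing through by 220350/4489 gives the monic gcd y + 7.
Then lcm(f, g) = f·g / gcd(f, g); expanding and making the result monic gives the answer.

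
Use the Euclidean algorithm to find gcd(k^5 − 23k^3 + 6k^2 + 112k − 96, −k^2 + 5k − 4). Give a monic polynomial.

Apply the Euclidean algorithm:
  k^5 − 23k^3 + 6k^2 + 112k − 96 = (−k^3 − 5k^2 + 2k + 24)(−k^2 + 5k − 4) + (0)
Last nonzero remainder: −k^2 + 5k − 4. Dividing through by −1 gives the monic gcd k^2 − 5k + 4.

k^2 − 5k + 4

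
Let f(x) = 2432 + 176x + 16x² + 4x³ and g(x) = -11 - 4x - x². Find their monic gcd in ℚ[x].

1

By polynomial division,
  4x³ + 16x² + 176x + 2432 = (-4x)(-x² - 4x - 11) + (132x + 2432)
  -x² - 4x - 11 = (-(1/132)x + 119/1089)(132x + 2432) + (-301387/1089)
  132x + 2432 = (-(143748/301387)x - 2648448/301387)(-301387/1089) + (0)
The last nonzero remainder is the constant -301387/1089, so the polynomials are coprime and gcd = 1.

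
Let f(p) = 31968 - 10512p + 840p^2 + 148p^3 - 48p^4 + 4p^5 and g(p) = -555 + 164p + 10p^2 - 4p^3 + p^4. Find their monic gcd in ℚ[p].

37 - 6p + p^2

Euclidean algorithm in ℚ[p]:
  4p^5 - 48p^4 + 148p^3 + 840p^2 - 10512p + 31968 = (4p - 32)(p^4 - 4p^3 + 10p^2 + 164p - 555) + (-20p^3 + 504p^2 - 3044p + 14208)
  p^4 - 4p^3 + 10p^2 + 164p - 555 = (-(1/20)p - 53/50)(-20p^3 + 504p^2 - 3044p + 14208) + ((9801/25)p^2 - (58806/25)p + 362637/25)
  -20p^3 + 504p^2 - 3044p + 14208 = (-(500/9801)p + 3200/3267)((9801/25)p^2 - (58806/25)p + 362637/25) + (0)
Last nonzero remainder: (9801/25)p^2 - (58806/25)p + 362637/25. Dividing through by 9801/25 gives the monic gcd p^2 - 6p + 37.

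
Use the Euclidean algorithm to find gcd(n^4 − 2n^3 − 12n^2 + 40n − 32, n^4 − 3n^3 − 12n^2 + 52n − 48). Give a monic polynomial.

Apply the Euclidean algorithm:
  n^4 − 2n^3 − 12n^2 + 40n − 32 = (n^4 − 3n^3 − 12n^2 + 52n − 48) + (n^3 − 12n + 16)
  n^4 − 3n^3 − 12n^2 + 52n − 48 = (n − 3)(n^3 − 12n + 16) + (0)
The last nonzero remainder n^3 − 12n + 16 is already monic.

n^3 − 12n + 16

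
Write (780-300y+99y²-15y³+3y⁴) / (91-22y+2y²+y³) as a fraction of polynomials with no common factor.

Euclidean algorithm in ℚ[y]:
  3y⁴-15y³+99y²-300y+780 = (3y-21)(y³+2y²-22y+91) + (207y²-1035y+2691)
  y³+2y²-22y+91 = ((1/207)y+7/207)(207y²-1035y+2691) + (0)
Last nonzero remainder: 207y²-1035y+2691. Dividing through by 207 gives the monic gcd y²-5y+13.
Cancel y²-5y+13 from numerator and denominator to get the reduced form.

(60+3y²)/(7+y)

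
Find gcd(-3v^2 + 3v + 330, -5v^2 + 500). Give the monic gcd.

Apply the Euclidean algorithm:
  -3v^2 + 3v + 330 = (3/5)(-5v^2 + 500) + (3v + 30)
  -5v^2 + 500 = (-(5/3)v + 50/3)(3v + 30) + (0)
Last nonzero remainder: 3v + 30. Dividing through by 3 gives the monic gcd v + 10.

v + 10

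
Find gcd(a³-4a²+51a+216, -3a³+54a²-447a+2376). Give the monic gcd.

Euclidean algorithm in ℚ[a]:
  a³-4a²+51a+216 = (-1/3)(-3a³+54a²-447a+2376) + (14a²-98a+1008)
  -3a³+54a²-447a+2376 = (-(3/14)a+33/14)(14a²-98a+1008) + (0)
Last nonzero remainder: 14a²-98a+1008. Dividing through by 14 gives the monic gcd a²-7a+72.

a²-7a+72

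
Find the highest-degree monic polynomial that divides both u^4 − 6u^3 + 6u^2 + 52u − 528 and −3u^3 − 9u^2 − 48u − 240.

u + 4

By polynomial division,
  u^4 − 6u^3 + 6u^2 + 52u − 528 = (−(1/3)u + 3)(−3u^3 − 9u^2 − 48u − 240) + (17u^2 + 116u + 192)
  −3u^3 − 9u^2 − 48u − 240 = (−(3/17)u + 195/289)(17u^2 + 116u + 192) + (−(26700/289)u − 106800/289)
  17u^2 + 116u + 192 = (−(4913/26700)u − 1156/2225)(−(26700/289)u − 106800/289) + (0)
Last nonzero remainder: −(26700/289)u − 106800/289. Dividing through by −26700/289 gives the monic gcd u + 4.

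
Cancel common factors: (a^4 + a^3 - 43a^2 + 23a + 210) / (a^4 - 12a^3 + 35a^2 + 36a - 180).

(a + 7)/(a - 6)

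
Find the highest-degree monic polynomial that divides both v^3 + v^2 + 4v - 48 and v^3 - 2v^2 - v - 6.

v - 3

Apply the Euclidean algorithm:
  v^3 + v^2 + 4v - 48 = (v^3 - 2v^2 - v - 6) + (3v^2 + 5v - 42)
  v^3 - 2v^2 - v - 6 = ((1/3)v - 11/9)(3v^2 + 5v - 42) + ((172/9)v - 172/3)
  3v^2 + 5v - 42 = ((27/172)v + 63/86)((172/9)v - 172/3) + (0)
Last nonzero remainder: (172/9)v - 172/3. Dividing through by 172/9 gives the monic gcd v - 3.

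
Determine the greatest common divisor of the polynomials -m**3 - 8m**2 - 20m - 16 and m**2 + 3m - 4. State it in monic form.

By polynomial division,
  -m**3 - 8m**2 - 20m - 16 = (-m - 5)(m**2 + 3m - 4) + (-9m - 36)
  m**2 + 3m - 4 = (-(1/9)m + 1/9)(-9m - 36) + (0)
Last nonzero remainder: -9m - 36. Dividing through by -9 gives the monic gcd m + 4.

m + 4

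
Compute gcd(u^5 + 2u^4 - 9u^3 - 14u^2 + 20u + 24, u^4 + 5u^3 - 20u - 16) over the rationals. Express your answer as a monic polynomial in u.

u^3 + u^2 - 4u - 4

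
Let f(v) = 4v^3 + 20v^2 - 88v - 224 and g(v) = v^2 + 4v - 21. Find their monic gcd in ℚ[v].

v + 7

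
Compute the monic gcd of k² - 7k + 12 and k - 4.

Apply the Euclidean algorithm:
  k² - 7k + 12 = (k - 3)(k - 4) + (0)
The last nonzero remainder k - 4 is already monic.

k - 4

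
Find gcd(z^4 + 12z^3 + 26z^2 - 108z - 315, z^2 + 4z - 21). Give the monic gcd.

By polynomial division,
  z^4 + 12z^3 + 26z^2 - 108z - 315 = (z^2 + 8z + 15)(z^2 + 4z - 21) + (0)
The last nonzero remainder z^2 + 4z - 21 is already monic.

z^2 + 4z - 21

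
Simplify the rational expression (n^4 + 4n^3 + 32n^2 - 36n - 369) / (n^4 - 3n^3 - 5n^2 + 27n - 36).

(n^2 + 4n + 41)/(n^2 - 3n + 4)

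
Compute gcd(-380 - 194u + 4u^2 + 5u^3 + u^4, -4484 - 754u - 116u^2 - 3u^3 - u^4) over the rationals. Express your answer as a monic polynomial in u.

38 + 8u + u^2

By polynomial division,
  u^4 + 5u^3 + 4u^2 - 194u - 380 = (-1)(-u^4 - 3u^3 - 116u^2 - 754u - 4484) + (2u^3 - 112u^2 - 948u - 4864)
  -u^4 - 3u^3 - 116u^2 - 754u - 4484 = (-(1/2)u - 59/2)(2u^3 - 112u^2 - 948u - 4864) + (-3894u^2 - 31152u - 147972)
  2u^3 - 112u^2 - 948u - 4864 = (-(1/1947)u + 64/1947)(-3894u^2 - 31152u - 147972) + (0)
Last nonzero remainder: -3894u^2 - 31152u - 147972. Dividing through by -3894 gives the monic gcd u^2 + 8u + 38.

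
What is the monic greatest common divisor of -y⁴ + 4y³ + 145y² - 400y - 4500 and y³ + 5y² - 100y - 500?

y³ + 5y² - 100y - 500

By polynomial division,
  -y⁴ + 4y³ + 145y² - 400y - 4500 = (-y + 9)(y³ + 5y² - 100y - 500) + (0)
The last nonzero remainder y³ + 5y² - 100y - 500 is already monic.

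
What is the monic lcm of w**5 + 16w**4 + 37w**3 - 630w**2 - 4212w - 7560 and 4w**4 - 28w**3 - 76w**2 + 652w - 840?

By polynomial division,
  w**5 + 16w**4 + 37w**3 - 630w**2 - 4212w - 7560 = ((1/4)w + 23/4)(4w**4 - 28w**3 - 76w**2 + 652w - 840) + (217w**3 - 356w**2 - 7751w - 2730)
  4w**4 - 28w**3 - 76w**2 + 652w - 840 = ((4/217)w - 4652/47089)(217w**3 - 356w**2 - 7751w - 2730) + ((1492992/47089)w**2 - (2985984/47089)w - 7464960/6727)
  217w**3 - 356w**2 - 7751w - 2730 = ((10218313/1492992)w + 612157/248832)((1492992/47089)w**2 - (2985984/47089)w - 7464960/6727) + (0)
Last nonzero remainder: (1492992/47089)w**2 - (2985984/47089)w - 7464960/6727. Dividing through by 1492992/47089 gives the monic gcd w**2 - 2w - 35.
Then lcm(f, g) = f·g / gcd(f, g); expanding and making the result monic gives the answer.

w**7 + 11w**6 - 37w**5 - 719w**4 - 840w**3 + 9720w**2 + 12528w - 45360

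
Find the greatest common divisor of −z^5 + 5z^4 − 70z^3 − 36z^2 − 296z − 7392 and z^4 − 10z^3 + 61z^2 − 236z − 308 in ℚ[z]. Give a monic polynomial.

By polynomial division,
  −z^5 + 5z^4 − 70z^3 − 36z^2 − 296z − 7392 = (−z − 5)(z^4 − 10z^3 + 61z^2 − 236z − 308) + (−59z^3 + 33z^2 − 1784z − 8932)
  z^4 − 10z^3 + 61z^2 − 236z − 308 = (−(1/59)z + 557/3481)(−59z^3 + 33z^2 − 1784z − 8932) + ((88704/3481)z^2 − (354816/3481)z + 3902976/3481)
  −59z^3 + 33z^2 − 1784z − 8932 = (−(205379/88704)z − 100949/12672)((88704/3481)z^2 − (354816/3481)z + 3902976/3481) + (0)
Last nonzero remainder: (88704/3481)z^2 − (354816/3481)z + 3902976/3481. Dividing through by 88704/3481 gives the monic gcd z^2 − 4z + 44.

z^2 − 4z + 44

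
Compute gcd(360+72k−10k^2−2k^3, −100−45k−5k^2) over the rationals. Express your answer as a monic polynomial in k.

5+k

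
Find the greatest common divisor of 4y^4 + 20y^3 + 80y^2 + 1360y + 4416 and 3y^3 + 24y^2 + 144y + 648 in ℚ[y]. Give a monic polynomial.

Apply the Euclidean algorithm:
  4y^4 + 20y^3 + 80y^2 + 1360y + 4416 = ((4/3)y − 4)(3y^3 + 24y^2 + 144y + 648) + (−16y^2 + 1072y + 7008)
  3y^3 + 24y^2 + 144y + 648 = (−(3/16)y − 225/16)(−16y^2 + 1072y + 7008) + (16533y + 99198)
  −16y^2 + 1072y + 7008 = (−(16/16533)y + 1168/16533)(16533y + 99198) + (0)
Last nonzero remainder: 16533y + 99198. Dividing through by 16533 gives the monic gcd y + 6.

y + 6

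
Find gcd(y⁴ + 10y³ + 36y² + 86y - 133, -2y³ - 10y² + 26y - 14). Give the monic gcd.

y² + 6y - 7

Repeated division with remainder:
  y⁴ + 10y³ + 36y² + 86y - 133 = (-(1/2)y - 5/2)(-2y³ - 10y² + 26y - 14) + (24y² + 144y - 168)
  -2y³ - 10y² + 26y - 14 = (-(1/12)y + 1/12)(24y² + 144y - 168) + (0)
Last nonzero remainder: 24y² + 144y - 168. Dividing through by 24 gives the monic gcd y² + 6y - 7.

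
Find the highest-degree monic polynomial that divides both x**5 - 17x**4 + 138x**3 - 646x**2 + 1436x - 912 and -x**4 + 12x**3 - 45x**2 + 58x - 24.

x**3 - 11x**2 + 34x - 24

Repeated division with remainder:
  x**5 - 17x**4 + 138x**3 - 646x**2 + 1436x - 912 = (-x + 5)(-x**4 + 12x**3 - 45x**2 + 58x - 24) + (33x**3 - 363x**2 + 1122x - 792)
  -x**4 + 12x**3 - 45x**2 + 58x - 24 = (-(1/33)x + 1/33)(33x**3 - 363x**2 + 1122x - 792) + (0)
Last nonzero remainder: 33x**3 - 363x**2 + 1122x - 792. Dividing through by 33 gives the monic gcd x**3 - 11x**2 + 34x - 24.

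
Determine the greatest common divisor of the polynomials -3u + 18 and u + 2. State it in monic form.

1

Apply the Euclidean algorithm:
  -3u + 18 = (-3)(u + 2) + (24)
  u + 2 = ((1/24)u + 1/12)(24) + (0)
The last nonzero remainder is the constant 24, so the polynomials are coprime and gcd = 1.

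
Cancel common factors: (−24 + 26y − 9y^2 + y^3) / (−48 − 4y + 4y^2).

(6 − 5y + y^2)/(12 + 4y)

Euclidean algorithm in ℚ[y]:
  y^3 − 9y^2 + 26y − 24 = ((1/4)y − 2)(4y^2 − 4y − 48) + (30y − 120)
  4y^2 − 4y − 48 = ((2/15)y + 2/5)(30y − 120) + (0)
Last nonzero remainder: 30y − 120. Dividing through by 30 gives the monic gcd y − 4.
Cancel y − 4 from numerator and denominator to get the reduced form.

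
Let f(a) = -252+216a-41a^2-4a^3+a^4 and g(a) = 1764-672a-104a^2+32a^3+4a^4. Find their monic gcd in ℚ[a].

Apply the Euclidean algorithm:
  a^4-4a^3-41a^2+216a-252 = (1/4)(4a^4+32a^3-104a^2-672a+1764) + (-12a^3-15a^2+384a-693)
  4a^4+32a^3-104a^2-672a+1764 = (-(1/3)a-9/4)(-12a^3-15a^2+384a-693) + (-(39/4)a^2-39a+819/4)
  -12a^3-15a^2+384a-693 = ((16/13)a-44/13)(-(39/4)a^2-39a+819/4) + (0)
Last nonzero remainder: -(39/4)a^2-39a+819/4. Dividing through by -39/4 gives the monic gcd a^2+4a-21.

-21+4a+a^2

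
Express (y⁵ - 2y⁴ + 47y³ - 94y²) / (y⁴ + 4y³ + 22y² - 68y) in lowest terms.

(y³ + 47y)/(y² + 6y + 34)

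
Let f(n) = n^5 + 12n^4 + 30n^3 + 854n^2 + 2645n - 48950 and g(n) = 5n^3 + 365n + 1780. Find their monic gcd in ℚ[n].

By polynomial division,
  n^5 + 12n^4 + 30n^3 + 854n^2 + 2645n - 48950 = ((1/5)n^2 + (12/5)n - 43/5)(5n^3 + 365n + 1780) + (-378n^2 + 1512n - 33642)
  5n^3 + 365n + 1780 = (-(5/378)n - 10/189)(-378n^2 + 1512n - 33642) + (0)
Last nonzero remainder: -378n^2 + 1512n - 33642. Dividing through by -378 gives the monic gcd n^2 - 4n + 89.

n^2 - 4n + 89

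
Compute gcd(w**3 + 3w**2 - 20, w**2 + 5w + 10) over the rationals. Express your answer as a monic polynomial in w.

w**2 + 5w + 10

Apply the Euclidean algorithm:
  w**3 + 3w**2 - 20 = (w - 2)(w**2 + 5w + 10) + (0)
The last nonzero remainder w**2 + 5w + 10 is already monic.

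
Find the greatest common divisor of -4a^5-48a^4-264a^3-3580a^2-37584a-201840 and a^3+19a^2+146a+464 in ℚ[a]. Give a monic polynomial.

a^2+11a+58

Repeated division with remainder:
  -4a^5-48a^4-264a^3-3580a^2-37584a-201840 = (-4a^2+28a-212)(a^3+19a^2+146a+464) + (-1784a^2-19624a-103472)
  a^3+19a^2+146a+464 = (-(1/1784)a-1/223)(-1784a^2-19624a-103472) + (0)
Last nonzero remainder: -1784a^2-19624a-103472. Dividing through by -1784 gives the monic gcd a^2+11a+58.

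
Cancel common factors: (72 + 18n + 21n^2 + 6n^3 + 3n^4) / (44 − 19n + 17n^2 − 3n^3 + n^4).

(18 + 9n + 3n^2)/(11 − 2n + n^2)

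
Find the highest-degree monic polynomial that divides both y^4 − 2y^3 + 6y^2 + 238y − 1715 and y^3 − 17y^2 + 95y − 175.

By polynomial division,
  y^4 − 2y^3 + 6y^2 + 238y − 1715 = (y + 15)(y^3 − 17y^2 + 95y − 175) + (166y^2 − 1012y + 910)
  y^3 − 17y^2 + 95y − 175 = ((1/166)y − 905/13778)(166y^2 − 1012y + 910) + ((158760/6889)y − 793800/6889)
  166y^2 − 1012y + 910 = ((571787/79380)y − 89557/11340)((158760/6889)y − 793800/6889) + (0)
Last nonzero remainder: (158760/6889)y − 793800/6889. Dividing through by 158760/6889 gives the monic gcd y − 5.

y − 5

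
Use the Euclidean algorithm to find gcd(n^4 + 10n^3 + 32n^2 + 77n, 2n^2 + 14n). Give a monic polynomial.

Apply the Euclidean algorithm:
  n^4 + 10n^3 + 32n^2 + 77n = ((1/2)n^2 + (3/2)n + 11/2)(2n^2 + 14n) + (0)
Last nonzero remainder: 2n^2 + 14n. Dividing through by 2 gives the monic gcd n^2 + 7n.

n^2 + 7n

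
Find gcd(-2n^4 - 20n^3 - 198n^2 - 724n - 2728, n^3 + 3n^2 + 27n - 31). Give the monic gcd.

n^2 + 4n + 31

By polynomial division,
  -2n^4 - 20n^3 - 198n^2 - 724n - 2728 = (-2n - 14)(n^3 + 3n^2 + 27n - 31) + (-102n^2 - 408n - 3162)
  n^3 + 3n^2 + 27n - 31 = (-(1/102)n + 1/102)(-102n^2 - 408n - 3162) + (0)
Last nonzero remainder: -102n^2 - 408n - 3162. Dividing through by -102 gives the monic gcd n^2 + 4n + 31.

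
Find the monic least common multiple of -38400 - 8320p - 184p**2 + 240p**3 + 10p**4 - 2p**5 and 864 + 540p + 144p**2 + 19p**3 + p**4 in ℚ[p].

Apply the Euclidean algorithm:
  -2p**5 + 10p**4 + 240p**3 - 184p**2 - 8320p - 38400 = (-2p + 48)(p**4 + 19p**3 + 144p**2 + 540p + 864) + (-384p**3 - 6016p**2 - 32512p - 79872)
  p**4 + 19p**3 + 144p**2 + 540p + 864 = (-(1/384)p - 5/576)(-384p**3 - 6016p**2 - 32512p - 79872) + ((64/9)p**2 + (448/9)p + 512/3)
  -384p**3 - 6016p**2 - 32512p - 79872 = (-54p - 468)((64/9)p**2 + (448/9)p + 512/3) + (0)
Last nonzero remainder: (64/9)p**2 + (448/9)p + 512/3. Dividing through by 64/9 gives the monic gcd p**2 + 7p + 24.
Then lcm(f, g) = f·g / gcd(f, g); expanding and making the result monic gives the answer.

691200 + 380160p + 72432p**2 + 944p**3 - 1528p**4 - 144p**5 + 7p**6 + p**7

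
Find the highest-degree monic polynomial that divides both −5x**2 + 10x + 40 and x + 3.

1

Repeated division with remainder:
  −5x**2 + 10x + 40 = (−5x + 25)(x + 3) + (−35)
  x + 3 = (−(1/35)x − 3/35)(−35) + (0)
The last nonzero remainder is the constant −35, so the polynomials are coprime and gcd = 1.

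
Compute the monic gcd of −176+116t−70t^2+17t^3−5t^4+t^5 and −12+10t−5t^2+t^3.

4−2t+t^2

Apply the Euclidean algorithm:
  t^5−5t^4+17t^3−70t^2+116t−176 = (t^2+7)(t^3−5t^2+10t−12) + (−23t^2+46t−92)
  t^3−5t^2+10t−12 = (−(1/23)t+3/23)(−23t^2+46t−92) + (0)
Last nonzero remainder: −23t^2+46t−92. Dividing through by −23 gives the monic gcd t^2−2t+4.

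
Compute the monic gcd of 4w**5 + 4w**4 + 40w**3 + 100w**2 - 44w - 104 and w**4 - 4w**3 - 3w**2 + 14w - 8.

w**2 + w - 2

Euclidean algorithm in ℚ[w]:
  4w**5 + 4w**4 + 40w**3 + 100w**2 - 44w - 104 = (4w + 20)(w**4 - 4w**3 - 3w**2 + 14w - 8) + (132w**3 + 104w**2 - 292w + 56)
  w**4 - 4w**3 - 3w**2 + 14w - 8 = ((1/132)w - 79/2178)(132w**3 + 104w**2 - 292w + 56) + ((3250/1089)w**2 + (3250/1089)w - 6500/1089)
  132w**3 + 104w**2 - 292w + 56 = ((71874/1625)w - 15246/1625)((3250/1089)w**2 + (3250/1089)w - 6500/1089) + (0)
Last nonzero remainder: (3250/1089)w**2 + (3250/1089)w - 6500/1089. Dividing through by 3250/1089 gives the monic gcd w**2 + w - 2.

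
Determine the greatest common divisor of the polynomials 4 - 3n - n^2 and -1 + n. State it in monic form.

Repeated division with remainder:
  -n^2 - 3n + 4 = (-n - 4)(n - 1) + (0)
The last nonzero remainder n - 1 is already monic.

-1 + n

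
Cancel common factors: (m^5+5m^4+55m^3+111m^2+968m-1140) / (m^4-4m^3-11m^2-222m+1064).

(m^3-2m^2+31m-30)/(m^2-11m+28)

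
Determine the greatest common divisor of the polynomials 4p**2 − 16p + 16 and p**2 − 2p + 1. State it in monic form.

Euclidean algorithm in ℚ[p]:
  4p**2 − 16p + 16 = (4)(p**2 − 2p + 1) + (−8p + 12)
  p**2 − 2p + 1 = (−(1/8)p + 1/16)(−8p + 12) + (1/4)
  −8p + 12 = (−32p + 48)(1/4) + (0)
The last nonzero remainder is the constant 1/4, so the polynomials are coprime and gcd = 1.

1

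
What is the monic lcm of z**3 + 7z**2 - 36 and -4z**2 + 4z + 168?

Euclidean algorithm in ℚ[z]:
  z**3 + 7z**2 - 36 = (-(1/4)z - 2)(-4z**2 + 4z + 168) + (50z + 300)
  -4z**2 + 4z + 168 = (-(2/25)z + 14/25)(50z + 300) + (0)
Last nonzero remainder: 50z + 300. Dividing through by 50 gives the monic gcd z + 6.
Then lcm(f, g) = f·g / gcd(f, g); expanding and making the result monic gives the answer.

z**4 - 49z**2 - 36z + 252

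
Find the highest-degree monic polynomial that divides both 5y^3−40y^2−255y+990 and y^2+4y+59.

1

Apply the Euclidean algorithm:
  5y^3−40y^2−255y+990 = (5y−60)(y^2+4y+59) + (−310y+4530)
  y^2+4y+59 = (−(1/310)y−577/9610)(−310y+4530) + (318080/961)
  −310y+4530 = (−(29791/31808)y+435333/31808)(318080/961) + (0)
The last nonzero remainder is the constant 318080/961, so the polynomials are coprime and gcd = 1.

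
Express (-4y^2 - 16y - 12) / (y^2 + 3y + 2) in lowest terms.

By polynomial division,
  -4y^2 - 16y - 12 = (-4)(y^2 + 3y + 2) + (-4y - 4)
  y^2 + 3y + 2 = (-(1/4)y - 1/2)(-4y - 4) + (0)
Last nonzero remainder: -4y - 4. Dividing through by -4 gives the monic gcd y + 1.
Cancel y + 1 from numerator and denominator to get the reduced form.

(-4y - 12)/(y + 2)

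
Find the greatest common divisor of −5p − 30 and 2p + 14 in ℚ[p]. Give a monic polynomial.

1

Apply the Euclidean algorithm:
  −5p − 30 = (−5/2)(2p + 14) + (5)
  2p + 14 = ((2/5)p + 14/5)(5) + (0)
The last nonzero remainder is the constant 5, so the polynomials are coprime and gcd = 1.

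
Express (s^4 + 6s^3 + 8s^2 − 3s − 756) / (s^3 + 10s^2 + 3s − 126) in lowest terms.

(s^3 − s^2 + 15s − 108)/(s^2 + 3s − 18)

By polynomial division,
  s^4 + 6s^3 + 8s^2 − 3s − 756 = (s − 4)(s^3 + 10s^2 + 3s − 126) + (45s^2 + 135s − 1260)
  s^3 + 10s^2 + 3s − 126 = ((1/45)s + 7/45)(45s^2 + 135s − 1260) + (10s + 70)
  45s^2 + 135s − 1260 = ((9/2)s − 18)(10s + 70) + (0)
Last nonzero remainder: 10s + 70. Dividing through by 10 gives the monic gcd s + 7.
Cancel s + 7 from numerator and denominator to get the reduced form.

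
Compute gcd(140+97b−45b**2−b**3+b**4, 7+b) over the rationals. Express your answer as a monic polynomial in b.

7+b

Euclidean algorithm in ℚ[b]:
  b**4−b**3−45b**2+97b+140 = (b**3−8b**2+11b+20)(b+7) + (0)
The last nonzero remainder b+7 is already monic.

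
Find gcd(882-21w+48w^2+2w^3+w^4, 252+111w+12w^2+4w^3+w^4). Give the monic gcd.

Euclidean algorithm in ℚ[w]:
  w^4+2w^3+48w^2-21w+882 = (w^4+4w^3+12w^2+111w+252) + (-2w^3+36w^2-132w+630)
  w^4+4w^3+12w^2+111w+252 = (-(1/2)w-11)(-2w^3+36w^2-132w+630) + (342w^2-1026w+7182)
  -2w^3+36w^2-132w+630 = (-(1/171)w+5/57)(342w^2-1026w+7182) + (0)
Last nonzero remainder: 342w^2-1026w+7182. Dividing through by 342 gives the monic gcd w^2-3w+21.

21-3w+w^2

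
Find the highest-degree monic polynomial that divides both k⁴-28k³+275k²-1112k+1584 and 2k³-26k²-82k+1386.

k²-20k+99

Apply the Euclidean algorithm:
  k⁴-28k³+275k²-1112k+1584 = ((1/2)k-15/2)(2k³-26k²-82k+1386) + (121k²-2420k+11979)
  2k³-26k²-82k+1386 = ((2/121)k+14/121)(121k²-2420k+11979) + (0)
Last nonzero remainder: 121k²-2420k+11979. Dividing through by 121 gives the monic gcd k²-20k+99.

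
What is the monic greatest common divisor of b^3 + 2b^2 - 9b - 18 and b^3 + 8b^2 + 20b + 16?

b + 2

Euclidean algorithm in ℚ[b]:
  b^3 + 2b^2 - 9b - 18 = (b^3 + 8b^2 + 20b + 16) + (-6b^2 - 29b - 34)
  b^3 + 8b^2 + 20b + 16 = (-(1/6)b - 19/36)(-6b^2 - 29b - 34) + (-(35/36)b - 35/18)
  -6b^2 - 29b - 34 = ((216/35)b + 612/35)(-(35/36)b - 35/18) + (0)
Last nonzero remainder: -(35/36)b - 35/18. Dividing through by -35/36 gives the monic gcd b + 2.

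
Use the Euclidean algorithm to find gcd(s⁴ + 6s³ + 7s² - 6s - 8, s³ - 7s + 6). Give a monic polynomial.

Apply the Euclidean algorithm:
  s⁴ + 6s³ + 7s² - 6s - 8 = (s + 6)(s³ - 7s + 6) + (14s² + 30s - 44)
  s³ - 7s + 6 = ((1/14)s - 15/98)(14s² + 30s - 44) + ((36/49)s - 36/49)
  14s² + 30s - 44 = ((343/18)s + 539/9)((36/49)s - 36/49) + (0)
Last nonzero remainder: (36/49)s - 36/49. Dividing through by 36/49 gives the monic gcd s - 1.

s - 1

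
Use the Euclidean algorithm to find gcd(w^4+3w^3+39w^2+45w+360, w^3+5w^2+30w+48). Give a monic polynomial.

w^2+3w+24

Apply the Euclidean algorithm:
  w^4+3w^3+39w^2+45w+360 = (w−2)(w^3+5w^2+30w+48) + (19w^2+57w+456)
  w^3+5w^2+30w+48 = ((1/19)w+2/19)(19w^2+57w+456) + (0)
Last nonzero remainder: 19w^2+57w+456. Dividing through by 19 gives the monic gcd w^2+3w+24.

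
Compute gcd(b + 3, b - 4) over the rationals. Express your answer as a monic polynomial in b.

By polynomial division,
  b + 3 = (b - 4) + (7)
  b - 4 = ((1/7)b - 4/7)(7) + (0)
The last nonzero remainder is the constant 7, so the polynomials are coprime and gcd = 1.

1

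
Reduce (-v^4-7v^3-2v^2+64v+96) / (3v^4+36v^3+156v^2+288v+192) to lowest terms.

(-v+3)/(3v+6)

Repeated division with remainder:
  -v^4-7v^3-2v^2+64v+96 = (-1/3)(3v^4+36v^3+156v^2+288v+192) + (5v^3+50v^2+160v+160)
  3v^4+36v^3+156v^2+288v+192 = ((3/5)v+6/5)(5v^3+50v^2+160v+160) + (0)
Last nonzero remainder: 5v^3+50v^2+160v+160. Dividing through by 5 gives the monic gcd v^3+10v^2+32v+32.
Cancel v^3+10v^2+32v+32 from numerator and denominator to get the reduced form.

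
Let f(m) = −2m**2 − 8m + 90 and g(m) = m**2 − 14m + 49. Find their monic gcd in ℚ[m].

Euclidean algorithm in ℚ[m]:
  −2m**2 − 8m + 90 = (−2)(m**2 − 14m + 49) + (−36m + 188)
  m**2 − 14m + 49 = (−(1/36)m + 79/324)(−36m + 188) + (256/81)
  −36m + 188 = (−(729/64)m + 3807/64)(256/81) + (0)
The last nonzero remainder is the constant 256/81, so the polynomials are coprime and gcd = 1.

1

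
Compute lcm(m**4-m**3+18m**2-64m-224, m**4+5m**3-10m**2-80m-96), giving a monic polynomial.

By polynomial division,
  m**4-m**3+18m**2-64m-224 = (m**4+5m**3-10m**2-80m-96) + (-6m**3+28m**2+16m-128)
  m**4+5m**3-10m**2-80m-96 = (-(1/6)m-29/18)(-6m**3+28m**2+16m-128) + ((340/9)m**2-(680/9)m-2720/9)
  -6m**3+28m**2+16m-128 = (-(27/170)m+36/85)((340/9)m**2-(680/9)m-2720/9) + (0)
Last nonzero remainder: (340/9)m**2-(680/9)m-2720/9. Dividing through by 340/9 gives the monic gcd m**2-2m-8.
Then lcm(f, g) = f·g / gcd(f, g); expanding and making the result monic gives the answer.

m**6+6m**5+23m**4+50m**3-456m**2-2336m-2688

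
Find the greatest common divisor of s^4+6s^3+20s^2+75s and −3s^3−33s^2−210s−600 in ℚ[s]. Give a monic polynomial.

Euclidean algorithm in ℚ[s]:
  s^4+6s^3+20s^2+75s = (−(1/3)s+5/3)(−3s^3−33s^2−210s−600) + (5s^2+225s+1000)
  −3s^3−33s^2−210s−600 = (−(3/5)s+102/5)(5s^2+225s+1000) + (−4200s−21000)
  5s^2+225s+1000 = (−(1/840)s−1/21)(−4200s−21000) + (0)
Last nonzero remainder: −4200s−21000. Dividing through by −4200 gives the monic gcd s+5.

s+5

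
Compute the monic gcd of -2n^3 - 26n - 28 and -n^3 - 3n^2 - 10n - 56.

Repeated division with remainder:
  -2n^3 - 26n - 28 = (2)(-n^3 - 3n^2 - 10n - 56) + (6n^2 - 6n + 84)
  -n^3 - 3n^2 - 10n - 56 = (-(1/6)n - 2/3)(6n^2 - 6n + 84) + (0)
Last nonzero remainder: 6n^2 - 6n + 84. Dividing through by 6 gives the monic gcd n^2 - n + 14.

n^2 - n + 14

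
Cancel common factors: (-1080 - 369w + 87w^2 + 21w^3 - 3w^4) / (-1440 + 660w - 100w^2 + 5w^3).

Repeated division with remainder:
  -3w^4 + 21w^3 + 87w^2 - 369w - 1080 = (-(3/5)w - 39/5)(5w^3 - 100w^2 + 660w - 1440) + (-297w^2 + 3915w - 12312)
  5w^3 - 100w^2 + 660w - 1440 = (-(5/297)w + 125/1089)(-297w^2 + 3915w - 12312) + ((405/121)w - 3240/121)
  -297w^2 + 3915w - 12312 = (-(1331/15)w + 2299/5)((405/121)w - 3240/121) + (0)
Last nonzero remainder: (405/121)w - 3240/121. Dividing through by 405/121 gives the monic gcd w - 8.
Cancel w - 8 from numerator and denominator to get the reduced form.

(135 + 63w - 3w^2 - 3w^3)/(180 - 60w + 5w^2)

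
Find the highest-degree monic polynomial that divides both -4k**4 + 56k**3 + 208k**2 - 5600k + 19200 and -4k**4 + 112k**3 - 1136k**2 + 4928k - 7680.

Euclidean algorithm in ℚ[k]:
  -4k**4 + 56k**3 + 208k**2 - 5600k + 19200 = (-4k**4 + 112k**3 - 1136k**2 + 4928k - 7680) + (-56k**3 + 1344k**2 - 10528k + 26880)
  -4k**4 + 112k**3 - 1136k**2 + 4928k - 7680 = ((1/14)k - 2/7)(-56k**3 + 1344k**2 - 10528k + 26880) + (0)
Last nonzero remainder: -56k**3 + 1344k**2 - 10528k + 26880. Dividing through by -56 gives the monic gcd k**3 - 24k**2 + 188k - 480.

k**3 - 24k**2 + 188k - 480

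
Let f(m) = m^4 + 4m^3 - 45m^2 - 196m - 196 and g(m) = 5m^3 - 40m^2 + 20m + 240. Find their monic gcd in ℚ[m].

By polynomial division,
  m^4 + 4m^3 - 45m^2 - 196m - 196 = ((1/5)m + 12/5)(5m^3 - 40m^2 + 20m + 240) + (47m^2 - 292m - 772)
  5m^3 - 40m^2 + 20m + 240 = ((5/47)m - 420/2209)(47m^2 - 292m - 772) + ((102960/2209)m + 205920/2209)
  47m^2 - 292m - 772 = ((103823/102960)m - 426337/51480)((102960/2209)m + 205920/2209) + (0)
Last nonzero remainder: (102960/2209)m + 205920/2209. Dividing through by 102960/2209 gives the monic gcd m + 2.

m + 2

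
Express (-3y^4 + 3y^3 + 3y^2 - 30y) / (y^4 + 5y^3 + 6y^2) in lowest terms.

(-3y^2 + 9y - 15)/(y^2 + 3y)

Repeated division with remainder:
  -3y^4 + 3y^3 + 3y^2 - 30y = (-3)(y^4 + 5y^3 + 6y^2) + (18y^3 + 21y^2 - 30y)
  y^4 + 5y^3 + 6y^2 = ((1/18)y + 23/108)(18y^3 + 21y^2 - 30y) + ((115/36)y^2 + (115/18)y)
  18y^3 + 21y^2 - 30y = ((648/115)y - 108/23)((115/36)y^2 + (115/18)y) + (0)
Last nonzero remainder: (115/36)y^2 + (115/18)y. Dividing through by 115/36 gives the monic gcd y^2 + 2y.
Cancel y^2 + 2y from numerator and denominator to get the reduced form.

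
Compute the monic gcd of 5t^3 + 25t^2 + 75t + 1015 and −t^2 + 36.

1

Repeated division with remainder:
  5t^3 + 25t^2 + 75t + 1015 = (−5t − 25)(−t^2 + 36) + (255t + 1915)
  −t^2 + 36 = (−(1/255)t + 383/13005)(255t + 1915) + (−53053/2601)
  255t + 1915 = (−(663255/53053)t − 4980915/53053)(−53053/2601) + (0)
The last nonzero remainder is the constant −53053/2601, so the polynomials are coprime and gcd = 1.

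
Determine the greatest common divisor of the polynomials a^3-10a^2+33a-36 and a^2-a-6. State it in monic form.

a-3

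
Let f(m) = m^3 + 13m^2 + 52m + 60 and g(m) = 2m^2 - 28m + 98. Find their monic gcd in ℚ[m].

1

Apply the Euclidean algorithm:
  m^3 + 13m^2 + 52m + 60 = ((1/2)m + 27/2)(2m^2 - 28m + 98) + (381m - 1263)
  2m^2 - 28m + 98 = ((2/381)m - 2714/48387)(381m - 1263) + (438048/16129)
  381m - 1263 = ((2048383/146016)m - 6790309/146016)(438048/16129) + (0)
The last nonzero remainder is the constant 438048/16129, so the polynomials are coprime and gcd = 1.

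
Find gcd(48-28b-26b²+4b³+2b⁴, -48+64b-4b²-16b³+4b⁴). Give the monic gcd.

6-5b-2b²+b³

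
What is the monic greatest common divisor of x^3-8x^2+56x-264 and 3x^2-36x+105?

1

Apply the Euclidean algorithm:
  x^3-8x^2+56x-264 = ((1/3)x+4/3)(3x^2-36x+105) + (69x-404)
  3x^2-36x+105 = ((1/23)x-424/1587)(69x-404) + (-4661/1587)
  69x-404 = (-(109503/4661)x+641148/4661)(-4661/1587) + (0)
The last nonzero remainder is the constant -4661/1587, so the polynomials are coprime and gcd = 1.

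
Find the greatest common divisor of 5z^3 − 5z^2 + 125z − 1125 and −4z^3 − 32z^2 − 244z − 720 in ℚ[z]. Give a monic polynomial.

By polynomial division,
  5z^3 − 5z^2 + 125z − 1125 = (−5/4)(−4z^3 − 32z^2 − 244z − 720) + (−45z^2 − 180z − 2025)
  −4z^3 − 32z^2 − 244z − 720 = ((4/45)z + 16/45)(−45z^2 − 180z − 2025) + (0)
Last nonzero remainder: −45z^2 − 180z − 2025. Dividing through by −45 gives the monic gcd z^2 + 4z + 45.

z^2 + 4z + 45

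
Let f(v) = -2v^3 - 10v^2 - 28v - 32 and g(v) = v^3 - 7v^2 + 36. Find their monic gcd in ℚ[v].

Apply the Euclidean algorithm:
  -2v^3 - 10v^2 - 28v - 32 = (-2)(v^3 - 7v^2 + 36) + (-24v^2 - 28v + 40)
  v^3 - 7v^2 + 36 = (-(1/24)v + 49/144)(-24v^2 - 28v + 40) + ((403/36)v + 403/18)
  -24v^2 - 28v + 40 = (-(864/403)v + 720/403)((403/36)v + 403/18) + (0)
Last nonzero remainder: (403/36)v + 403/18. Dividing through by 403/36 gives the monic gcd v + 2.

v + 2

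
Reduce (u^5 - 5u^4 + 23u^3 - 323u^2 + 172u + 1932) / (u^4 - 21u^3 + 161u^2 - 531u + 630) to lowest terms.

(u^3 + 5u^2 + 52u + 92)/(u^2 - 11u + 30)

By polynomial division,
  u^5 - 5u^4 + 23u^3 - 323u^2 + 172u + 1932 = (u + 16)(u^4 - 21u^3 + 161u^2 - 531u + 630) + (198u^3 - 2368u^2 + 8038u - 8148)
  u^4 - 21u^3 + 161u^2 - 531u + 630 = ((1/198)u - 895/19602)(198u^3 - 2368u^2 + 8038u - 8148) + ((120400/9801)u^2 - (1204000/9801)u + 842800/3267)
  198u^3 - 2368u^2 + 8038u - 8148 = ((970299/60200)u - 950697/30100)((120400/9801)u^2 - (1204000/9801)u + 842800/3267) + (0)
Last nonzero remainder: (120400/9801)u^2 - (1204000/9801)u + 842800/3267. Dividing through by 120400/9801 gives the monic gcd u^2 - 10u + 21.
Cancel u^2 - 10u + 21 from numerator and denominator to get the reduced form.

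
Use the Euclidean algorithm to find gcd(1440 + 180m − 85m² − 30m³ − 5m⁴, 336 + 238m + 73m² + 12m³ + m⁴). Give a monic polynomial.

24 + 5m + m²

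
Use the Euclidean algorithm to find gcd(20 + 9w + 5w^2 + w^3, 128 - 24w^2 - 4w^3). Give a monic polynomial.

4 + w

By polynomial division,
  w^3 + 5w^2 + 9w + 20 = (-1/4)(-4w^3 - 24w^2 + 128) + (-w^2 + 9w + 52)
  -4w^3 - 24w^2 + 128 = (4w + 60)(-w^2 + 9w + 52) + (-748w - 2992)
  -w^2 + 9w + 52 = ((1/748)w - 13/748)(-748w - 2992) + (0)
Last nonzero remainder: -748w - 2992. Dividing through by -748 gives the monic gcd w + 4.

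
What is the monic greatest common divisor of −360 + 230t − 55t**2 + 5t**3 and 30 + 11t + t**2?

1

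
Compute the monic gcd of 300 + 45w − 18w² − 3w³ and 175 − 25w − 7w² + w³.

Apply the Euclidean algorithm:
  −3w³ − 18w² + 45w + 300 = (−3)(w³ − 7w² − 25w + 175) + (−39w² − 30w + 825)
  w³ − 7w² − 25w + 175 = (−(1/39)w + 101/507)(−39w² − 30w + 825) + ((360/169)w + 1800/169)
  −39w² − 30w + 825 = (−(2197/120)w + 1859/24)((360/169)w + 1800/169) + (0)
Last nonzero remainder: (360/169)w + 1800/169. Dividing through by 360/169 gives the monic gcd w + 5.

5 + w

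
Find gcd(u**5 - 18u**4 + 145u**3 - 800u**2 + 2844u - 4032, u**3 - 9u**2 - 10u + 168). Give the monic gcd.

u**2 - 13u + 42

Euclidean algorithm in ℚ[u]:
  u**5 - 18u**4 + 145u**3 - 800u**2 + 2844u - 4032 = (u**2 - 9u + 74)(u**3 - 9u**2 - 10u + 168) + (-392u**2 + 5096u - 16464)
  u**3 - 9u**2 - 10u + 168 = (-(1/392)u - 1/98)(-392u**2 + 5096u - 16464) + (0)
Last nonzero remainder: -392u**2 + 5096u - 16464. Dividing through by -392 gives the monic gcd u**2 - 13u + 42.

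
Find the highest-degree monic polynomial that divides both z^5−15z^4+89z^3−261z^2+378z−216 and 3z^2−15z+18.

z^2−5z+6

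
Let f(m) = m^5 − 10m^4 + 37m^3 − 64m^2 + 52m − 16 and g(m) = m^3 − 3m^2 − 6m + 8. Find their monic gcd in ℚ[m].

m^2 − 5m + 4

Apply the Euclidean algorithm:
  m^5 − 10m^4 + 37m^3 − 64m^2 + 52m − 16 = (m^2 − 7m + 22)(m^3 − 3m^2 − 6m + 8) + (−48m^2 + 240m − 192)
  m^3 − 3m^2 − 6m + 8 = (−(1/48)m − 1/24)(−48m^2 + 240m − 192) + (0)
Last nonzero remainder: −48m^2 + 240m − 192. Dividing through by −48 gives the monic gcd m^2 − 5m + 4.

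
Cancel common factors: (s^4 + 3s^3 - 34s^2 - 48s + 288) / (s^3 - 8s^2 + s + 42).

Euclidean algorithm in ℚ[s]:
  s^4 + 3s^3 - 34s^2 - 48s + 288 = (s + 11)(s^3 - 8s^2 + s + 42) + (53s^2 - 101s - 174)
  s^3 - 8s^2 + s + 42 = ((1/53)s - 323/2809)(53s^2 - 101s - 174) + (-(20592/2809)s + 61776/2809)
  53s^2 - 101s - 174 = (-(148877/20592)s - 81461/10296)(-(20592/2809)s + 61776/2809) + (0)
Last nonzero remainder: -(20592/2809)s + 61776/2809. Dividing through by -20592/2809 gives the monic gcd s - 3.
Cancel s - 3 from numerator and denominator to get the reduced form.

(s^3 + 6s^2 - 16s - 96)/(s^2 - 5s - 14)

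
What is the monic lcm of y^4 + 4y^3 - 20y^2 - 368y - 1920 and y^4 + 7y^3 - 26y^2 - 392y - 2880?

y^5 + 13y^4 + 16y^3 - 548y^2 - 5232y - 17280

Euclidean algorithm in ℚ[y]:
  y^4 + 4y^3 - 20y^2 - 368y - 1920 = (y^4 + 7y^3 - 26y^2 - 392y - 2880) + (-3y^3 + 6y^2 + 24y + 960)
  y^4 + 7y^3 - 26y^2 - 392y - 2880 = (-(1/3)y - 3)(-3y^3 + 6y^2 + 24y + 960) + (0)
Last nonzero remainder: -3y^3 + 6y^2 + 24y + 960. Dividing through by -3 gives the monic gcd y^3 - 2y^2 - 8y - 320.
Then lcm(f, g) = f·g / gcd(f, g); expanding and making the result monic gives the answer.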